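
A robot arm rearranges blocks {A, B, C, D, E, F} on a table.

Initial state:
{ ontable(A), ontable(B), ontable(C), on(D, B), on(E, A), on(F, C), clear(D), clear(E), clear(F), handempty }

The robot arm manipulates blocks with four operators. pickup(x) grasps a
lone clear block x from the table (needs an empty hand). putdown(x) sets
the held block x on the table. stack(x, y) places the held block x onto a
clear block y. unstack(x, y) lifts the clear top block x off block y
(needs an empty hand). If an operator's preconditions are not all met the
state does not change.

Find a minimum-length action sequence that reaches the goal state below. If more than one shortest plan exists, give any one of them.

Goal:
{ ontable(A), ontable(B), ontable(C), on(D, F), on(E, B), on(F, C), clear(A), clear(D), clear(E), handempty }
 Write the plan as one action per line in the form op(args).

step 1 (unstack(D, B)): towers=[A/E; B; C/F] holding=D
step 2 (stack(D, F)): towers=[A/E; B; C/F/D] holding=-
step 3 (unstack(E, A)): towers=[A; B; C/F/D] holding=E
step 4 (stack(E, B)): towers=[A; B/E; C/F/D] holding=-
goal check: towers=[A; B/E; C/F/D] holding=- — reached (length 4, optimal by BFS)

unstack(D, B)
stack(D, F)
unstack(E, A)
stack(E, B)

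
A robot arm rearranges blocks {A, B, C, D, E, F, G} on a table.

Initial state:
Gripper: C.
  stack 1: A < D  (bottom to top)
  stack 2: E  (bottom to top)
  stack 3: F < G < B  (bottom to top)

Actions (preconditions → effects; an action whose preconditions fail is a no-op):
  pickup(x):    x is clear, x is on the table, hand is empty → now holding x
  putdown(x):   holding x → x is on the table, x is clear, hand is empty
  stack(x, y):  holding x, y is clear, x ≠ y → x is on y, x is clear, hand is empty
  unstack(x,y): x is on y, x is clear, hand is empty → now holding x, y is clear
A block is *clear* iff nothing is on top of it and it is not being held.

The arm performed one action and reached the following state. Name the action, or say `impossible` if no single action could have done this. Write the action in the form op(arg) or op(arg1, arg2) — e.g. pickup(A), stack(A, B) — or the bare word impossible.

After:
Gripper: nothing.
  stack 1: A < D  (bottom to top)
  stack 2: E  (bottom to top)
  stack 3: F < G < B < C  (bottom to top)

stack(C, B)

target: towers=[A/D; E; F/G/B/C] holding=-
        putdown(C) → towers=[A/D; C; E; F/G/B] holding=-
       stack(C, B) → towers=[A/D; E; F/G/B/C] holding=-  ← match
       stack(C, D) → towers=[A/D/C; E; F/G/B] holding=-
       stack(C, E) → towers=[A/D; E/C; F/G/B] holding=-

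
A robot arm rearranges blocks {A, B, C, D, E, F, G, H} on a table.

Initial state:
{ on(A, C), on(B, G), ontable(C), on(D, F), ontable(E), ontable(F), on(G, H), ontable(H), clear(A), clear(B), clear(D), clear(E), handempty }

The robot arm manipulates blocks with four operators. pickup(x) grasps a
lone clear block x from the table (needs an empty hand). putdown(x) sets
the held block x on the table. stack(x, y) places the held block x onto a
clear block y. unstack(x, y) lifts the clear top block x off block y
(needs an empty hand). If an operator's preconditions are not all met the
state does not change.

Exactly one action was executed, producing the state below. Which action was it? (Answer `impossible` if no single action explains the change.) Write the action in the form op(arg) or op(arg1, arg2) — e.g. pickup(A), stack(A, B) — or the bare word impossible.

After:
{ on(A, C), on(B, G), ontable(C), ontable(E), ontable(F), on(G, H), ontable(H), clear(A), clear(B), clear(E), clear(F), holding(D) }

target: towers=[C/A; E; F; H/G/B] holding=D
     unstack(A, C) → towers=[C; E; F/D; H/G/B] holding=A
         pickup(E) → towers=[C/A; F/D; H/G/B] holding=E
     unstack(B, G) → towers=[C/A; E; F/D; H/G] holding=B
     unstack(D, F) → towers=[C/A; E; F; H/G/B] holding=D  ← match

unstack(D, F)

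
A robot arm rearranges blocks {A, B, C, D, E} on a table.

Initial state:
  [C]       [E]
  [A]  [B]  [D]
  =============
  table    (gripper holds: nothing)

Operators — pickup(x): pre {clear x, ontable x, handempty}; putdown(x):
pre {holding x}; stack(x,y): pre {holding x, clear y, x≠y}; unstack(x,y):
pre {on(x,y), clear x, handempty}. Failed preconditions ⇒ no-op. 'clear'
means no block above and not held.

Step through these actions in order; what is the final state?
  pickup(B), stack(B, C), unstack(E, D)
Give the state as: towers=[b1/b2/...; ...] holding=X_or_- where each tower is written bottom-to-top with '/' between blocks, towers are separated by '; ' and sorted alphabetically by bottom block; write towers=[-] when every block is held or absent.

towers=[A/C/B; D] holding=E

step 1 (pickup(B)): towers=[A/C; D/E] holding=B
step 2 (stack(B, C)): towers=[A/C/B; D/E] holding=-
step 3 (unstack(E, D)): towers=[A/C/B; D] holding=E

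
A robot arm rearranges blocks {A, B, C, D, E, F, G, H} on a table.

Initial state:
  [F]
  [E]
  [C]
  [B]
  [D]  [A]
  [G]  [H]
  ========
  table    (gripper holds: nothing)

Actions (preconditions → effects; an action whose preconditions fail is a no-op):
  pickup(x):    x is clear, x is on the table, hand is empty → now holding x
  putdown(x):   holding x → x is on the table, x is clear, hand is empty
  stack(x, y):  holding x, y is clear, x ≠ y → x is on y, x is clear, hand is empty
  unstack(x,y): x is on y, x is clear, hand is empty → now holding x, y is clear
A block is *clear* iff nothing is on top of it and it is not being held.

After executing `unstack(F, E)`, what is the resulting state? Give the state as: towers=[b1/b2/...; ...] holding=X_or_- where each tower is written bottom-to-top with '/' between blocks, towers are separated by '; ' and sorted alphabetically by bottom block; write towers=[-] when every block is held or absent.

before: towers=[G/D/B/C/E/F; H/A] holding=-
pre[unstack(F, E)]: on(F,E) yes, clear(F) yes, handempty yes
all met → apply unstack(F, E)
after:  towers=[G/D/B/C/E; H/A] holding=F

towers=[G/D/B/C/E; H/A] holding=F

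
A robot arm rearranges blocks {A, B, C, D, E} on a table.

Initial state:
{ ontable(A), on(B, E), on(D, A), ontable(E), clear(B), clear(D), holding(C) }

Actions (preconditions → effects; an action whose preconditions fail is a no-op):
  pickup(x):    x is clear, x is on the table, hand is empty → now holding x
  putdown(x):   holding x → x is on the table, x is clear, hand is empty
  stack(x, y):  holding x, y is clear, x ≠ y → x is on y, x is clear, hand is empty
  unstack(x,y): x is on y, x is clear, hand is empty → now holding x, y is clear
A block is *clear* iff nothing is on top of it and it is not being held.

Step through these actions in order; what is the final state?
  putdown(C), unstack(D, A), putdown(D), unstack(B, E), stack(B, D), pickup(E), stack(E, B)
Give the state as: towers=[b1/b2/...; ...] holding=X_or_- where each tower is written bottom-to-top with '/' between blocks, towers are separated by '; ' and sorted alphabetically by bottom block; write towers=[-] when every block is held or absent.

step 1 (putdown(C)): towers=[A/D; C; E/B] holding=-
step 2 (unstack(D, A)): towers=[A; C; E/B] holding=D
step 3 (putdown(D)): towers=[A; C; D; E/B] holding=-
step 4 (unstack(B, E)): towers=[A; C; D; E] holding=B
step 5 (stack(B, D)): towers=[A; C; D/B; E] holding=-
step 6 (pickup(E)): towers=[A; C; D/B] holding=E
step 7 (stack(E, B)): towers=[A; C; D/B/E] holding=-

towers=[A; C; D/B/E] holding=-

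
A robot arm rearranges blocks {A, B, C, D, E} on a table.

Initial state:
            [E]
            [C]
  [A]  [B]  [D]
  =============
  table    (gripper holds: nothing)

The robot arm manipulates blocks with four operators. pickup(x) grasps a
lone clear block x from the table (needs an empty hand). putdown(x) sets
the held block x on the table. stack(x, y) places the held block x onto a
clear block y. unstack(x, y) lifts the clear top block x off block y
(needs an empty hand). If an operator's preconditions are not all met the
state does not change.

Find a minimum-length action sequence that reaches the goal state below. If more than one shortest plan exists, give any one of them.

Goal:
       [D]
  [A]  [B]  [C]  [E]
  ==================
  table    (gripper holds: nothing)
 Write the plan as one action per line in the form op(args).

step 1 (unstack(E, C)): towers=[A; B; D/C] holding=E
step 2 (putdown(E)): towers=[A; B; D/C; E] holding=-
step 3 (unstack(C, D)): towers=[A; B; D; E] holding=C
step 4 (putdown(C)): towers=[A; B; C; D; E] holding=-
step 5 (pickup(D)): towers=[A; B; C; E] holding=D
step 6 (stack(D, B)): towers=[A; B/D; C; E] holding=-
goal check: towers=[A; B/D; C; E] holding=- — reached (length 6, optimal by BFS)

unstack(E, C)
putdown(E)
unstack(C, D)
putdown(C)
pickup(D)
stack(D, B)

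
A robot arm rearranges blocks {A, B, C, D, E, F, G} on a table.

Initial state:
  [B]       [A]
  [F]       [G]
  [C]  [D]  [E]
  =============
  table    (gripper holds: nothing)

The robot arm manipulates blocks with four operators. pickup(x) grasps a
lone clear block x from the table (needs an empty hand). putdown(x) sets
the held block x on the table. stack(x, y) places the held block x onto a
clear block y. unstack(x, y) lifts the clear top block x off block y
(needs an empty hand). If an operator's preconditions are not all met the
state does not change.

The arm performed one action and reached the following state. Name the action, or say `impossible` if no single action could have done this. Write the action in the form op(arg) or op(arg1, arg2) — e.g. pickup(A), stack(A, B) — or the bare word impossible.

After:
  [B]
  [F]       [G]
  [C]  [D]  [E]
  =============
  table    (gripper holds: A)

unstack(A, G)

target: towers=[C/F/B; D; E/G] holding=A
     unstack(B, F) → towers=[C/F; D; E/G/A] holding=B
         pickup(D) → towers=[C/F/B; E/G/A] holding=D
     unstack(A, G) → towers=[C/F/B; D; E/G] holding=A  ← match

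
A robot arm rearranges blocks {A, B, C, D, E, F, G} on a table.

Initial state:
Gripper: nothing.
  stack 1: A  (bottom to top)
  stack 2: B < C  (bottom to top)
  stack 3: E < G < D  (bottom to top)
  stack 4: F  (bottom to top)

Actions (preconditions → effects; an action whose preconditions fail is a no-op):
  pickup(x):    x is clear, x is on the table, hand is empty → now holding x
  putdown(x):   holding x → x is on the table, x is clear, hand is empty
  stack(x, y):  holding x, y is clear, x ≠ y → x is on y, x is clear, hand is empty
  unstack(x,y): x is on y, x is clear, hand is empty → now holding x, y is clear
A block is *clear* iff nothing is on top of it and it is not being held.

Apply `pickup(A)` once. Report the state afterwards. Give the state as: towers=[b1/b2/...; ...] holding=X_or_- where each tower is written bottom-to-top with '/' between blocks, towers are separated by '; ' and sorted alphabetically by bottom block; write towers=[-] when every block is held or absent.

before: towers=[A; B/C; E/G/D; F] holding=-
pre[pickup(A)]: clear(A) yes, ontable(A) yes, handempty yes
all met → apply pickup(A)
after:  towers=[B/C; E/G/D; F] holding=A

towers=[B/C; E/G/D; F] holding=A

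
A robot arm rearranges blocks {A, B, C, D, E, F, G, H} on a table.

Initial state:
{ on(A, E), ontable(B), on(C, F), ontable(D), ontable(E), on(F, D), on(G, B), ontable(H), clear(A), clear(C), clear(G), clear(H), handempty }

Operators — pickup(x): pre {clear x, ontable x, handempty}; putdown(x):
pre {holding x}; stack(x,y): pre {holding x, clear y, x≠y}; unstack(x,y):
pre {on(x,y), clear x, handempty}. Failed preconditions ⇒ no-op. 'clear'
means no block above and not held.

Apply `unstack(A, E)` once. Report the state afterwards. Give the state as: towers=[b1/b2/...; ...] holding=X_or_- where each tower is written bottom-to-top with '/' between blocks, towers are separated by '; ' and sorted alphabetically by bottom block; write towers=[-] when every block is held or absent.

towers=[B/G; D/F/C; E; H] holding=A

before: towers=[B/G; D/F/C; E/A; H] holding=-
pre[unstack(A, E)]: on(A,E) yes, clear(A) yes, handempty yes
all met → apply unstack(A, E)
after:  towers=[B/G; D/F/C; E; H] holding=A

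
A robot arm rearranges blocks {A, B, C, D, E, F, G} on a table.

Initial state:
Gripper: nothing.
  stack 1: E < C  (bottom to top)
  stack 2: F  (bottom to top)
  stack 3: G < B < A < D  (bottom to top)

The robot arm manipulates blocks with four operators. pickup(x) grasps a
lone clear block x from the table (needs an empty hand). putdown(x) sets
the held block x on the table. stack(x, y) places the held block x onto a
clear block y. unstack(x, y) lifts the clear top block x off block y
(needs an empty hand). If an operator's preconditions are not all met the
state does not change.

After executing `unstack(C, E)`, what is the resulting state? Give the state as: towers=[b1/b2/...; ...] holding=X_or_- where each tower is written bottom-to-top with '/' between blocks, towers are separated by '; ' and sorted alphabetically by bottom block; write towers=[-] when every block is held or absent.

before: towers=[E/C; F; G/B/A/D] holding=-
pre[unstack(C, E)]: on(C,E) yes, clear(C) yes, handempty yes
all met → apply unstack(C, E)
after:  towers=[E; F; G/B/A/D] holding=C

towers=[E; F; G/B/A/D] holding=C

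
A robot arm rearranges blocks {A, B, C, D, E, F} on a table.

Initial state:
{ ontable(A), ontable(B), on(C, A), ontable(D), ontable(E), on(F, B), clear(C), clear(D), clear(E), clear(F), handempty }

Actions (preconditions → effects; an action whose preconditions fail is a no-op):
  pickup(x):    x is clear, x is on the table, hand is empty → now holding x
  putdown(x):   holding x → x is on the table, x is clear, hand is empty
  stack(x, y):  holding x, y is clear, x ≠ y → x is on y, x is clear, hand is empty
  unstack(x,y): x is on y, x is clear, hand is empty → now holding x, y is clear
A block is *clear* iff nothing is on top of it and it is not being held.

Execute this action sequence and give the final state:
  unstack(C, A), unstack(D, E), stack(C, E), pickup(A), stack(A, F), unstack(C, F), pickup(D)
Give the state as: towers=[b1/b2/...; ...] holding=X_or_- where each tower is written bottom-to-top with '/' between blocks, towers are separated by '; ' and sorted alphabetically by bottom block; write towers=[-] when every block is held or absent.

towers=[B/F/A; E/C] holding=D

step 1 (unstack(C, A)): towers=[A; B/F; D; E] holding=C
step 2 (unstack(D, E)) [no-op]: towers=[A; B/F; D; E] holding=C
step 3 (stack(C, E)): towers=[A; B/F; D; E/C] holding=-
step 4 (pickup(A)): towers=[B/F; D; E/C] holding=A
step 5 (stack(A, F)): towers=[B/F/A; D; E/C] holding=-
step 6 (unstack(C, F)) [no-op]: towers=[B/F/A; D; E/C] holding=-
step 7 (pickup(D)): towers=[B/F/A; E/C] holding=D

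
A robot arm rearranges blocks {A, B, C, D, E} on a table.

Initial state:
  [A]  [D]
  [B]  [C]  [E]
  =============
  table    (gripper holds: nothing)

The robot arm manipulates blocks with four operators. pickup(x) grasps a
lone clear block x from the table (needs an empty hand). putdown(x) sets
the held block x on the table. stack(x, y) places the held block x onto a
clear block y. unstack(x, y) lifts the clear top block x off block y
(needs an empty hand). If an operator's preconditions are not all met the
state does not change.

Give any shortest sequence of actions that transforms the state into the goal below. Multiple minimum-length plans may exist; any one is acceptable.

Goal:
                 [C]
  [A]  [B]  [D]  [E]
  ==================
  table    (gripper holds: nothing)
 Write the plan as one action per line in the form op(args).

step 1 (unstack(D, C)): towers=[B/A; C; E] holding=D
step 2 (putdown(D)): towers=[B/A; C; D; E] holding=-
step 3 (unstack(A, B)): towers=[B; C; D; E] holding=A
step 4 (putdown(A)): towers=[A; B; C; D; E] holding=-
step 5 (pickup(C)): towers=[A; B; D; E] holding=C
step 6 (stack(C, E)): towers=[A; B; D; E/C] holding=-
goal check: towers=[A; B; D; E/C] holding=- — reached (length 6, optimal by BFS)

unstack(D, C)
putdown(D)
unstack(A, B)
putdown(A)
pickup(C)
stack(C, E)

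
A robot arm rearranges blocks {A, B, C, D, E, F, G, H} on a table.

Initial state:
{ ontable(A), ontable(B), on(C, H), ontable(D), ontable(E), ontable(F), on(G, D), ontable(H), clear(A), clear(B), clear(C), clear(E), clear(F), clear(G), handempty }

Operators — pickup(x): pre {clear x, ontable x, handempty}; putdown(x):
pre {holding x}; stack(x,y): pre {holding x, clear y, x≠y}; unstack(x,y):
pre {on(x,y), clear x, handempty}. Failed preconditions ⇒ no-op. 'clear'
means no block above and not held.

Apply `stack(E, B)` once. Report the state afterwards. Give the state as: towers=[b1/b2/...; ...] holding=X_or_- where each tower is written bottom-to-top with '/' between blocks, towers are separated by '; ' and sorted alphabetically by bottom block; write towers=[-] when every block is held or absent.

towers=[A; B; D/G; E; F; H/C] holding=-

before: towers=[A; B; D/G; E; F; H/C] holding=-
pre[stack(E, B)]: holding(E) no, clear(B) yes, E≠B yes
holding(E) unmet → stack(E, B) is a no-op
after:  towers=[A; B; D/G; E; F; H/C] holding=-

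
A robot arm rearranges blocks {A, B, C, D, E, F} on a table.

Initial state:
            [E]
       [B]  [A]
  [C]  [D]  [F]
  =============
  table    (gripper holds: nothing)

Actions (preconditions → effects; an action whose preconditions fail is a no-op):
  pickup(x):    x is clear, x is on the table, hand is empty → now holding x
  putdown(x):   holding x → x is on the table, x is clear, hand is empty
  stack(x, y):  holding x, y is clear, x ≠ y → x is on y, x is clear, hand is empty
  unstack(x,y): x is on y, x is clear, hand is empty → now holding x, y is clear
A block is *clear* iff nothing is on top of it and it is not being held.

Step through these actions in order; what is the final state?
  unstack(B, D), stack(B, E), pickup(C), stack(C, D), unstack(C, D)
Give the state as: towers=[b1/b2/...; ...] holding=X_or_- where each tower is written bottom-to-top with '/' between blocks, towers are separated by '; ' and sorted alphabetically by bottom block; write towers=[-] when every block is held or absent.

step 1 (unstack(B, D)): towers=[C; D; F/A/E] holding=B
step 2 (stack(B, E)): towers=[C; D; F/A/E/B] holding=-
step 3 (pickup(C)): towers=[D; F/A/E/B] holding=C
step 4 (stack(C, D)): towers=[D/C; F/A/E/B] holding=-
step 5 (unstack(C, D)): towers=[D; F/A/E/B] holding=C

towers=[D; F/A/E/B] holding=C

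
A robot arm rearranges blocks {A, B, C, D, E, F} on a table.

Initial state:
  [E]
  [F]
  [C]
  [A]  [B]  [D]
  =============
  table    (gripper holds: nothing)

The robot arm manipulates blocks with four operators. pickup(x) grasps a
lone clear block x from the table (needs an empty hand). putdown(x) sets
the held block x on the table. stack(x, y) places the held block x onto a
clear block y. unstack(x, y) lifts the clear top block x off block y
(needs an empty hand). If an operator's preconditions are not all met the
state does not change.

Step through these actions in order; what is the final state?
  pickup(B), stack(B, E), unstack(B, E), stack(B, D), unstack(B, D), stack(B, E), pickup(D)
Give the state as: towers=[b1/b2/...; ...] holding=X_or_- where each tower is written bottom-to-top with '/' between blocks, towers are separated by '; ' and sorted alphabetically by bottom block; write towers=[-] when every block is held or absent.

step 1 (pickup(B)): towers=[A/C/F/E; D] holding=B
step 2 (stack(B, E)): towers=[A/C/F/E/B; D] holding=-
step 3 (unstack(B, E)): towers=[A/C/F/E; D] holding=B
step 4 (stack(B, D)): towers=[A/C/F/E; D/B] holding=-
step 5 (unstack(B, D)): towers=[A/C/F/E; D] holding=B
step 6 (stack(B, E)): towers=[A/C/F/E/B; D] holding=-
step 7 (pickup(D)): towers=[A/C/F/E/B] holding=D

towers=[A/C/F/E/B] holding=D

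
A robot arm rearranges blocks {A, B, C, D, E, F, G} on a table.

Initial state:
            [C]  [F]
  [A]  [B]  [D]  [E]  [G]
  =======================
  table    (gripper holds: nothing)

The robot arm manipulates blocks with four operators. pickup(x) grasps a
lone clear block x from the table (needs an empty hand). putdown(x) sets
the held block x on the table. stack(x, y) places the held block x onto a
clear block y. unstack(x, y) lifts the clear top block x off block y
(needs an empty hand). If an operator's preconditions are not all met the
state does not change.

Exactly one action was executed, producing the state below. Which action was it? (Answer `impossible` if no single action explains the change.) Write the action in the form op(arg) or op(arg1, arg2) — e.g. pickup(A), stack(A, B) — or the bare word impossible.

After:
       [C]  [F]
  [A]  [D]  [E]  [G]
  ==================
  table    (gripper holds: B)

target: towers=[A; D/C; E/F; G] holding=B
         pickup(B) → towers=[A; D/C; E/F; G] holding=B  ← match
     unstack(F, E) → towers=[A; B; D/C; E; G] holding=F
         pickup(G) → towers=[A; B; D/C; E/F] holding=G
         pickup(A) → towers=[B; D/C; E/F; G] holding=A
     unstack(C, D) → towers=[A; B; D; E/F; G] holding=C

pickup(B)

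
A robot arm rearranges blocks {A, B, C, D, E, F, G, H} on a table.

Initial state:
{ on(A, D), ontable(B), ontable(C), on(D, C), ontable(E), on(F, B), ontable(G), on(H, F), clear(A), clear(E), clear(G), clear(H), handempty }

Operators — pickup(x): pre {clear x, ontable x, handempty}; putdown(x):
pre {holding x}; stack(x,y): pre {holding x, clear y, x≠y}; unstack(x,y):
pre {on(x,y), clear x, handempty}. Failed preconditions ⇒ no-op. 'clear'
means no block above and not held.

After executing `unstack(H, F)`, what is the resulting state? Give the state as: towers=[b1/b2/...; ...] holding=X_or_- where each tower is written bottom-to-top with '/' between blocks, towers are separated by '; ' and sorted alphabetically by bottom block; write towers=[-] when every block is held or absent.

before: towers=[B/F/H; C/D/A; E; G] holding=-
pre[unstack(H, F)]: on(H,F) yes, clear(H) yes, handempty yes
all met → apply unstack(H, F)
after:  towers=[B/F; C/D/A; E; G] holding=H

towers=[B/F; C/D/A; E; G] holding=H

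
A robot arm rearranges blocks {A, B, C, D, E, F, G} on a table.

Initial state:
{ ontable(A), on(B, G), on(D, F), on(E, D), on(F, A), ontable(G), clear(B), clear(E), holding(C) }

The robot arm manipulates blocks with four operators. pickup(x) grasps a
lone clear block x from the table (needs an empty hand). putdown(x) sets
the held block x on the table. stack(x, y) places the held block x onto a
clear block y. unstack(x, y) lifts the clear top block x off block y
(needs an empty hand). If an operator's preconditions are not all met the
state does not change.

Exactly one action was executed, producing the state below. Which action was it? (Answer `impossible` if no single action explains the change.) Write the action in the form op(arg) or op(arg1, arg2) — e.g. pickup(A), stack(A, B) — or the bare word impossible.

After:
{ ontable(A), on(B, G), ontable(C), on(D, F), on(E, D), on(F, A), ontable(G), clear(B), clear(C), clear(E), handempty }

putdown(C)

target: towers=[A/F/D/E; C; G/B] holding=-
        putdown(C) → towers=[A/F/D/E; C; G/B] holding=-  ← match
       stack(C, B) → towers=[A/F/D/E; G/B/C] holding=-
       stack(C, E) → towers=[A/F/D/E/C; G/B] holding=-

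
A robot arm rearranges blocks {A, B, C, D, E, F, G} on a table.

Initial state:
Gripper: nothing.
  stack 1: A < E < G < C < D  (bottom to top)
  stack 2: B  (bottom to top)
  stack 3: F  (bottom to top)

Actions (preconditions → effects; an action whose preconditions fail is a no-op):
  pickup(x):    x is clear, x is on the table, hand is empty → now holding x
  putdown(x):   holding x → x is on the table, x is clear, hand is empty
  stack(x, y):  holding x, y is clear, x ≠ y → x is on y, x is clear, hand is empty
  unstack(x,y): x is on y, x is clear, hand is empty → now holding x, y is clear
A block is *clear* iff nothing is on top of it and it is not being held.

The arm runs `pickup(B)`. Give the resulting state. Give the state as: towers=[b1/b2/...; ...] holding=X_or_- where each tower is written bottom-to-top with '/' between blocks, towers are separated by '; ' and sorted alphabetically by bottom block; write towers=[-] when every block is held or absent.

towers=[A/E/G/C/D; F] holding=B

before: towers=[A/E/G/C/D; B; F] holding=-
pre[pickup(B)]: clear(B) ✓, ontable(B) ✓, handempty ✓
all met → apply pickup(B)
after:  towers=[A/E/G/C/D; F] holding=B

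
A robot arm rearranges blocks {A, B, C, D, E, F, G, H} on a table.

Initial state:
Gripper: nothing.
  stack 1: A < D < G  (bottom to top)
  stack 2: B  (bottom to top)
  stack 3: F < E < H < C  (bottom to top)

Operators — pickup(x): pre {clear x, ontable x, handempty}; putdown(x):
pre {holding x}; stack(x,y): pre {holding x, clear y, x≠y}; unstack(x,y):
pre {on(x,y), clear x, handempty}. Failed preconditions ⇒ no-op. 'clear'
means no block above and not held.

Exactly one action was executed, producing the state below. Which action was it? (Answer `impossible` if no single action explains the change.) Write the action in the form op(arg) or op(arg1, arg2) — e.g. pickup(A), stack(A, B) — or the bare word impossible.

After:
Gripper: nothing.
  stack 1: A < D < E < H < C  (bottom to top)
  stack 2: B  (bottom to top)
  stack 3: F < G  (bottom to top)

impossible

target: towers=[A/D/E/H/C; B; F/G] holding=-
     unstack(G, D) → towers=[A/D; B; F/E/H/C] holding=G
         pickup(B) → towers=[A/D/G; F/E/H/C] holding=B
     unstack(C, H) → towers=[A/D/G; B; F/E/H] holding=C
none of the 3 applicable actions match → impossible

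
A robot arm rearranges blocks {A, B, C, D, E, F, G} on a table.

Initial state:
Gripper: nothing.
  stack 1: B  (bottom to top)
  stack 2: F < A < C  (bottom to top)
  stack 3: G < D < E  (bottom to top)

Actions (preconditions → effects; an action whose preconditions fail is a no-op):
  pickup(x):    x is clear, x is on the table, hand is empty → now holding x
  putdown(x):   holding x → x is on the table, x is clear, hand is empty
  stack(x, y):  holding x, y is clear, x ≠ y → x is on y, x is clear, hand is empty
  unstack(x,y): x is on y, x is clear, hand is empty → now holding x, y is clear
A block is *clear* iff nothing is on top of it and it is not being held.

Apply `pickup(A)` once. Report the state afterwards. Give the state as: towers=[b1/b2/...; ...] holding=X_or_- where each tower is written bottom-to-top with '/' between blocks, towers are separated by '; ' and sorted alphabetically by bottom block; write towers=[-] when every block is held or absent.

towers=[B; F/A/C; G/D/E] holding=-

before: towers=[B; F/A/C; G/D/E] holding=-
pre[pickup(A)]: clear(A) ✗, ontable(A) ✗, handempty ✓
clear(A), ontable(A) unmet → pickup(A) is a no-op
after:  towers=[B; F/A/C; G/D/E] holding=-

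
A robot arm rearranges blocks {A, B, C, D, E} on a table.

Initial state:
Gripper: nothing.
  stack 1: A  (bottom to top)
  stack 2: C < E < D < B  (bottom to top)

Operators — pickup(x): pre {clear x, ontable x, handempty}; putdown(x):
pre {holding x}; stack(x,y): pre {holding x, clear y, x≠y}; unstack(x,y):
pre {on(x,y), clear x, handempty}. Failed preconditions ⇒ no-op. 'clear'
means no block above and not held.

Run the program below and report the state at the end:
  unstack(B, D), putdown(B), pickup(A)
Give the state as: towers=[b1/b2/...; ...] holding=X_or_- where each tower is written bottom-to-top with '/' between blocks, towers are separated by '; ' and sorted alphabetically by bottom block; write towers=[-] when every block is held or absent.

towers=[B; C/E/D] holding=A

step 1 (unstack(B, D)): towers=[A; C/E/D] holding=B
step 2 (putdown(B)): towers=[A; B; C/E/D] holding=-
step 3 (pickup(A)): towers=[B; C/E/D] holding=A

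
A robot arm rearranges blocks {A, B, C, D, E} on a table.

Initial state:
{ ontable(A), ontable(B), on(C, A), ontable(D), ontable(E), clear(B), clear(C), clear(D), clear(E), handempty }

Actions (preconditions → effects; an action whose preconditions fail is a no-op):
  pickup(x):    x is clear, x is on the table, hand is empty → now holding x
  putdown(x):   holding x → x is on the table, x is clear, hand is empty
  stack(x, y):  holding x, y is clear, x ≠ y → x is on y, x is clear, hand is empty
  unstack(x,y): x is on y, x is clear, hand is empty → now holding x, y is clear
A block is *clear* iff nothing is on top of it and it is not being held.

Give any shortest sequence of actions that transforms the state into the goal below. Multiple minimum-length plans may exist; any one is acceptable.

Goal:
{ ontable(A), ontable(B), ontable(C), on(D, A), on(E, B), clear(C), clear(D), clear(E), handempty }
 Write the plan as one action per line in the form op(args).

pickup(E)
stack(E, B)
unstack(C, A)
putdown(C)
pickup(D)
stack(D, A)

step 1 (pickup(E)): towers=[A/C; B; D] holding=E
step 2 (stack(E, B)): towers=[A/C; B/E; D] holding=-
step 3 (unstack(C, A)): towers=[A; B/E; D] holding=C
step 4 (putdown(C)): towers=[A; B/E; C; D] holding=-
step 5 (pickup(D)): towers=[A; B/E; C] holding=D
step 6 (stack(D, A)): towers=[A/D; B/E; C] holding=-
goal check: towers=[A/D; B/E; C] holding=- — reached (length 6, optimal by BFS)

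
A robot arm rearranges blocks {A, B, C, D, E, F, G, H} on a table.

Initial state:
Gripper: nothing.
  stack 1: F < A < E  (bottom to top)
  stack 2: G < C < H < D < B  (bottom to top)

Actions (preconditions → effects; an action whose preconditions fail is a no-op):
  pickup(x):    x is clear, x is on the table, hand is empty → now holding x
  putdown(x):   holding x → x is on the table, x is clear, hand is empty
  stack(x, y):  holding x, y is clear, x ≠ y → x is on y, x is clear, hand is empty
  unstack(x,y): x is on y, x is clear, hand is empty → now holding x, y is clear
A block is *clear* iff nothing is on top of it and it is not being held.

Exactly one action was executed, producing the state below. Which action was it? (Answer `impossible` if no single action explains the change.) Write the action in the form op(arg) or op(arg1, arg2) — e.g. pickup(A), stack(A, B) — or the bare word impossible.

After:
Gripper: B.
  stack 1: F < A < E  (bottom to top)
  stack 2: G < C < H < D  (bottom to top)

unstack(B, D)

target: towers=[F/A/E; G/C/H/D] holding=B
     unstack(E, A) → towers=[F/A; G/C/H/D/B] holding=E
     unstack(B, D) → towers=[F/A/E; G/C/H/D] holding=B  ← match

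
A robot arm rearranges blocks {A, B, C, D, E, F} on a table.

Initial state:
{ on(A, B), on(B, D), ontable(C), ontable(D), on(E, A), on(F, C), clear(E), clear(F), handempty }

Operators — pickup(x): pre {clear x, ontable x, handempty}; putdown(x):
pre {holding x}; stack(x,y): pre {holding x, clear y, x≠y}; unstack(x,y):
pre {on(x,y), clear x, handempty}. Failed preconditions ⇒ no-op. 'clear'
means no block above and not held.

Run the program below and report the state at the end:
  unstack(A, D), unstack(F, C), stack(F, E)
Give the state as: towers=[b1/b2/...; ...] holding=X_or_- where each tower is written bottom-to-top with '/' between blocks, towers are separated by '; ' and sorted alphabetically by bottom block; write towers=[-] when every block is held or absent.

towers=[C; D/B/A/E/F] holding=-

step 1 (unstack(A, D)) [no-op]: towers=[C/F; D/B/A/E] holding=-
step 2 (unstack(F, C)): towers=[C; D/B/A/E] holding=F
step 3 (stack(F, E)): towers=[C; D/B/A/E/F] holding=-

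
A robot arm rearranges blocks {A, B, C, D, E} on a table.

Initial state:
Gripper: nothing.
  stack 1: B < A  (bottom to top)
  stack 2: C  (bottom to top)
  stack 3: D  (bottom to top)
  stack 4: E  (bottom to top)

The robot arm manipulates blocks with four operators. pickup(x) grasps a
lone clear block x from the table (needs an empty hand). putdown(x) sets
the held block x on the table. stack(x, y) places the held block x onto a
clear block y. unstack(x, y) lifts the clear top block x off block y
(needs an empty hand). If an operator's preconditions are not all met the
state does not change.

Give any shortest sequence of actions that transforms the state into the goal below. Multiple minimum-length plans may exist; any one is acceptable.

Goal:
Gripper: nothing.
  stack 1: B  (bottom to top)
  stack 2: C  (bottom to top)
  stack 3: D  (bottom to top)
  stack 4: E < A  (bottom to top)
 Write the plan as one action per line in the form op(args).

unstack(A, B)
stack(A, E)

step 1 (unstack(A, B)): towers=[B; C; D; E] holding=A
step 2 (stack(A, E)): towers=[B; C; D; E/A] holding=-
goal check: towers=[B; C; D; E/A] holding=- — reached (length 2, optimal by BFS)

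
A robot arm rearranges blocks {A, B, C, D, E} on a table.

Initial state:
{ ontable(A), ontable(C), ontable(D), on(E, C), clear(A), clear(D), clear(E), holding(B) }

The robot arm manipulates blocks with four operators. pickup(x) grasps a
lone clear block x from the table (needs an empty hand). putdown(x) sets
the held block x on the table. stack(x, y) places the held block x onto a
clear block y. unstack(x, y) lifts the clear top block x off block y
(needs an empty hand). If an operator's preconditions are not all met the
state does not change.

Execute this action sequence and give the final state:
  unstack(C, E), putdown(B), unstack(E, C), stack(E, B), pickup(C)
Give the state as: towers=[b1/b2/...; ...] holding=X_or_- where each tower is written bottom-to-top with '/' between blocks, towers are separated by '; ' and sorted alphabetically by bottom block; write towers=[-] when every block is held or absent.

towers=[A; B/E; D] holding=C

step 1 (unstack(C, E)) [no-op]: towers=[A; C/E; D] holding=B
step 2 (putdown(B)): towers=[A; B; C/E; D] holding=-
step 3 (unstack(E, C)): towers=[A; B; C; D] holding=E
step 4 (stack(E, B)): towers=[A; B/E; C; D] holding=-
step 5 (pickup(C)): towers=[A; B/E; D] holding=C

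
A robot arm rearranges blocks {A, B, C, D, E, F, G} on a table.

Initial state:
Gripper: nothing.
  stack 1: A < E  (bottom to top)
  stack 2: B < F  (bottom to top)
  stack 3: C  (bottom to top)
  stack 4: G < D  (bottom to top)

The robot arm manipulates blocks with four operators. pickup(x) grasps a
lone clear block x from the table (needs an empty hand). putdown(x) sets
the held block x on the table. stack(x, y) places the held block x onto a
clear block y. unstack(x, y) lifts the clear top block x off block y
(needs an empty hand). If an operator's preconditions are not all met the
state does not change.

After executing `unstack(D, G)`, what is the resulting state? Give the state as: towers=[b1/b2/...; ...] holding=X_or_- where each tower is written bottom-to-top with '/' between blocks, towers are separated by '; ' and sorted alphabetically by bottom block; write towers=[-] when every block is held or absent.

towers=[A/E; B/F; C; G] holding=D

before: towers=[A/E; B/F; C; G/D] holding=-
pre[unstack(D, G)]: on(D,G) yes, clear(D) yes, handempty yes
all met → apply unstack(D, G)
after:  towers=[A/E; B/F; C; G] holding=D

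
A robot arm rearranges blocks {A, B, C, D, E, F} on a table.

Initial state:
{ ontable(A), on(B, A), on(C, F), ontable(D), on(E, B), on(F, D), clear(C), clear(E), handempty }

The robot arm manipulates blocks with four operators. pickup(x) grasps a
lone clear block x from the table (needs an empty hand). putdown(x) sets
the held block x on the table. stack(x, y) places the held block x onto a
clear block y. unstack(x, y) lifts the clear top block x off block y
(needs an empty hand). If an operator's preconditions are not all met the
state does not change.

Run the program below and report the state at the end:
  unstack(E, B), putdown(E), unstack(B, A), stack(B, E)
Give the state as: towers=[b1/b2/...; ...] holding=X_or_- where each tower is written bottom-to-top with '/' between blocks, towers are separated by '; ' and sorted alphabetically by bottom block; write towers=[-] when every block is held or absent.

step 1 (unstack(E, B)): towers=[A/B; D/F/C] holding=E
step 2 (putdown(E)): towers=[A/B; D/F/C; E] holding=-
step 3 (unstack(B, A)): towers=[A; D/F/C; E] holding=B
step 4 (stack(B, E)): towers=[A; D/F/C; E/B] holding=-

towers=[A; D/F/C; E/B] holding=-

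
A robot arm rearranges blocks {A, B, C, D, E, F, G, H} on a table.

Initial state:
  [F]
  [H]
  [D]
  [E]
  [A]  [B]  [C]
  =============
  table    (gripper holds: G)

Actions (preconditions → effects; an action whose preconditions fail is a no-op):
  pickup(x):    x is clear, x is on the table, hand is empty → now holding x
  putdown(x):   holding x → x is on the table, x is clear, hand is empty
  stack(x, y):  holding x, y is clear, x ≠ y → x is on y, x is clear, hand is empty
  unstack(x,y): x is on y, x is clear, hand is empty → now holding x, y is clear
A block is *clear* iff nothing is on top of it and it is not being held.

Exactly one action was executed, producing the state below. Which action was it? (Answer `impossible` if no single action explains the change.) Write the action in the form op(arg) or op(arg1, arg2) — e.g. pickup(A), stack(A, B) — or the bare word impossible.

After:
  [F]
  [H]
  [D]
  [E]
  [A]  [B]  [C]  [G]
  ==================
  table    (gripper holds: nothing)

target: towers=[A/E/D/H/F; B; C; G] holding=-
        putdown(G) → towers=[A/E/D/H/F; B; C; G] holding=-  ← match
       stack(G, B) → towers=[A/E/D/H/F; B/G; C] holding=-
       stack(G, F) → towers=[A/E/D/H/F/G; B; C] holding=-
       stack(G, C) → towers=[A/E/D/H/F; B; C/G] holding=-

putdown(G)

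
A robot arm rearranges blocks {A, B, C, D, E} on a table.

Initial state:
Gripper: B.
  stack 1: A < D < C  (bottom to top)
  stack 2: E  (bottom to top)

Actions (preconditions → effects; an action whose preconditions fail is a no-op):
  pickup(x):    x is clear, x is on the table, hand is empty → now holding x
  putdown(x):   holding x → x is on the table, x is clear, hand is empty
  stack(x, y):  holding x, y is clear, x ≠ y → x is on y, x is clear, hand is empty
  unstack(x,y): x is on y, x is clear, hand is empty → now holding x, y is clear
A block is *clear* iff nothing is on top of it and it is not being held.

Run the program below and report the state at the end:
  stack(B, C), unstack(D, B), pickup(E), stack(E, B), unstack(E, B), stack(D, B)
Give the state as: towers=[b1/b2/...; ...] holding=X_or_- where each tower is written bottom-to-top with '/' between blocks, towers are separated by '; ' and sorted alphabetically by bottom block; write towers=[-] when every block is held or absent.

towers=[A/D/C/B] holding=E

step 1 (stack(B, C)): towers=[A/D/C/B; E] holding=-
step 2 (unstack(D, B)) [no-op]: towers=[A/D/C/B; E] holding=-
step 3 (pickup(E)): towers=[A/D/C/B] holding=E
step 4 (stack(E, B)): towers=[A/D/C/B/E] holding=-
step 5 (unstack(E, B)): towers=[A/D/C/B] holding=E
step 6 (stack(D, B)) [no-op]: towers=[A/D/C/B] holding=E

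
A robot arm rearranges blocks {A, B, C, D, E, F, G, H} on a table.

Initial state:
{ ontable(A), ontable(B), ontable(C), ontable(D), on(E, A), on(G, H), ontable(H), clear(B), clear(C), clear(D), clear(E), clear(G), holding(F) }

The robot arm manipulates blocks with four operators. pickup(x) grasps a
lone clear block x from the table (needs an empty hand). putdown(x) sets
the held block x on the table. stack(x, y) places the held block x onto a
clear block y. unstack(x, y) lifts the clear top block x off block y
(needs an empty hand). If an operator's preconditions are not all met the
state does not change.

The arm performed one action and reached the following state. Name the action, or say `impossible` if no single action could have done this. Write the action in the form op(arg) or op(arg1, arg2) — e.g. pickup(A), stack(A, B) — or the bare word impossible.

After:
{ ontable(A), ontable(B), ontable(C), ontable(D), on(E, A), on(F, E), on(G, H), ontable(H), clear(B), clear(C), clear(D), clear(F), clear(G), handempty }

stack(F, E)

target: towers=[A/E/F; B; C; D; H/G] holding=-
        putdown(F) → towers=[A/E; B; C; D; F; H/G] holding=-
       stack(F, G) → towers=[A/E; B; C; D; H/G/F] holding=-
       stack(F, E) → towers=[A/E/F; B; C; D; H/G] holding=-  ← match
       stack(F, B) → towers=[A/E; B/F; C; D; H/G] holding=-
       stack(F, D) → towers=[A/E; B; C; D/F; H/G] holding=-
       stack(F, C) → towers=[A/E; B; C/F; D; H/G] holding=-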